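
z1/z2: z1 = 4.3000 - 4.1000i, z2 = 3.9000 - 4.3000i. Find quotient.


Conjugate of z2 = 3.9000 + 4.3000i
Numerator: (4.3000 - 4.1000i)(3.9000 + 4.3000i) = 34.4000 + 2.5000i
Denominator: 3.9^2 + (-4.3)^2 = 33.7
Result = (34.4000 + 2.5000i)/33.7

1.0208 + 0.0742i


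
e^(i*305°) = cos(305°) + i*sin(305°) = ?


cos(305°) = 0.5736
sin(305°) = -0.8192

e^(i*305°) = 0.5736 - 0.8192i


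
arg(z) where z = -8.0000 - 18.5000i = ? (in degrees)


Re = -8, Im = -18.5
arg = atan2(-18.5, -8) = -113.3852 degrees

arg(z) = -113.3852 degrees


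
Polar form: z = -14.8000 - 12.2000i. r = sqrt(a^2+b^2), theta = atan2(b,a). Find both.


r = sqrt(219.04+148.84) = sqrt(367.88) = 19.1802
theta = atan2(-12.2, -14.8) = -140.5004 degrees

r = 19.1802, theta = -140.5004 degrees


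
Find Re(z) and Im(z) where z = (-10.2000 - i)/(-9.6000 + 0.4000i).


Multiply by conjugate: (-10.2000 - i)(-9.6000 - 0.4000i) / ((-9.6)^2 + 0.4^2)
Numerator real = -10.2*(-9.6) - (1)*0.4 = 97.52
Numerator imag = -1*(-9.6) - (-10.2)*0.4 = 13.68
Denominator = 92.32
Re(z) = 97.52/92.32 = 1.0563
Im(z) = 13.68/92.32 = 0.1482

Re(z) = 1.0563, Im(z) = 0.1482


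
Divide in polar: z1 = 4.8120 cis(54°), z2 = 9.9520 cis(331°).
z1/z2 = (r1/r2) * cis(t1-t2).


r = 4.8120 / 9.9520 = 0.4835
theta = 54° - 331° = -277° = 83° (mod 360)

0.4835 cis(83°)


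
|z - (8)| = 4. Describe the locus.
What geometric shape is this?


|z - z0| = r is a circle with center z0 and radius r.
Center = (8, 0), radius = 4

Circle with center (8, 0) and radius 4


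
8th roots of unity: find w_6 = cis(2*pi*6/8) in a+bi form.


Angle = 360*6/8 = 270°
a = cos(270°) = 0
b = sin(270°) = -1.0000

0 - 1.0000i


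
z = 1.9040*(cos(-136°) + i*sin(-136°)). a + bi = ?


a = 1.9040*cos(-136°) = 1.9040*(-0.71934) = -1.3696
b = 1.9040*sin(-136°) = 1.9040*(-0.69466) = -1.3226

-1.3696 - 1.3226i


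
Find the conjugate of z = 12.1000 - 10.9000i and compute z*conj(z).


z_bar = 12.1000 + 10.9000i
z*z_bar = 12.1^2 + (-10.9)^2 = 146.41 + 118.81 = 265.22

z_bar = 12.1000 + 10.9000i, z*z_bar = 265.22


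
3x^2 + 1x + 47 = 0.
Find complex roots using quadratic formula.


disc = 1^2 - 4*3*47 = 1 - 564 = -563
sqrt(|disc|) = sqrt(563) = 23.7276
Real part = -1/(2*3) = -0.1667
Imag part = 23.7276/(2*3) = 3.9546

-0.1667 ± 3.9546i


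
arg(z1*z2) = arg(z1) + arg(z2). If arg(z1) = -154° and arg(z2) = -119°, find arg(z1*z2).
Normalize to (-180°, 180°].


arg(z1*z2) = -154° - 119° = -273°
Normalized to (-180°, 180°]: 87°

87°


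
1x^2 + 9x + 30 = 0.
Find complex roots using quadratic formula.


disc = 9^2 - 4*1*30 = 81 - 120 = -39
sqrt(|disc|) = sqrt(39) = 6.2450
Real part = -9/(2*1) = -4.5000
Imag part = 6.2450/(2*1) = 3.1225

-4.5000 ± 3.1225i


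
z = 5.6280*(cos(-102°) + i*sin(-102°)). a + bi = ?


a = 5.6280*cos(-102°) = 5.6280*(-0.2079) = -1.1701
b = 5.6280*sin(-102°) = 5.6280*(-0.97815) = -5.5050

-1.1701 - 5.5050i


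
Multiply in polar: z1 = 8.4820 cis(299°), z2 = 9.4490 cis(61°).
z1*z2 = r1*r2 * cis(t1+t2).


r = 8.4820 * 9.4490 = 80.1464
theta = 299° + 61° = 360° = 0° (mod 360)

80.1464 cis(0°)


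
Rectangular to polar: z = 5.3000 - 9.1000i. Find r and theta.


r = sqrt(28.09+82.81) = sqrt(110.9) = 10.5309
theta = atan2(-9.1, 5.3) = -59.7827 degrees

r = 10.5309, theta = -59.7827 degrees


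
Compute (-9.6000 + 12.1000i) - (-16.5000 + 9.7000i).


Real: -9.6 + 16.5 = 6.9
Imag: 12.1 - 9.7 = 2.4

6.9000 + 2.4000i


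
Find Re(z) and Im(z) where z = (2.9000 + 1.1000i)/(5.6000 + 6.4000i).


Multiply by conjugate: (2.9000 + 1.1000i)(5.6000 - 6.4000i) / (5.6^2 + 6.4^2)
Numerator real = 2.9*5.6 + 1.1*6.4 = 23.28
Numerator imag = 1.1*5.6 - 2.9*6.4 = -12.4
Denominator = 72.32
Re(z) = 23.28/72.32 = 0.3219
Im(z) = -12.4/72.32 = -0.1715

Re(z) = 0.3219, Im(z) = -0.1715


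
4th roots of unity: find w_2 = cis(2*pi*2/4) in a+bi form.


Angle = 360*2/4 = 180°
a = cos(180°) = -1.0000
b = sin(180°) = 0

-1.0000 + 0i


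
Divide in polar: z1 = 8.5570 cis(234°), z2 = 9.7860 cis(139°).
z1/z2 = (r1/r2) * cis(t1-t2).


r = 8.5570 / 9.7860 = 0.8744
theta = 234° - 139° = 95° = 95° (mod 360)

0.8744 cis(95°)


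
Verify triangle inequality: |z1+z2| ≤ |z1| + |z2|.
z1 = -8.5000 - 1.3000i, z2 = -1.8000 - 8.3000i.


|z1| = sqrt((-8.5)^2 + (-1.3)^2) = sqrt(73.94) = 8.5988
|z2| = sqrt((-1.8)^2 + (-8.3)^2) = sqrt(72.13) = 8.4929
z1+z2 = -10.3000 - 9.6000i
|z1+z2| = sqrt(198.25) = 14.0801
|z1|+|z2| = 8.5988 + 8.4929 = 17.0917

|z1+z2| = 14.0801 ≤ |z1|+|z2| = 17.0917 (verified)


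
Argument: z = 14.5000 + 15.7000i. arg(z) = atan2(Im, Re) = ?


Re = 14.5, Im = 15.7
arg = atan2(15.7, 14.5) = 47.2755 degrees

arg(z) = 47.2755 degrees


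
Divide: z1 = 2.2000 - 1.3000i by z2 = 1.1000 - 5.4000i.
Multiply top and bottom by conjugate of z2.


Conjugate of z2 = 1.1000 + 5.4000i
Numerator: (2.2000 - 1.3000i)(1.1000 + 5.4000i) = 9.4400 + 10.4500i
Denominator: 1.1^2 + (-5.4)^2 = 30.37
Result = (9.4400 + 10.4500i)/30.37

0.3108 + 0.3441i


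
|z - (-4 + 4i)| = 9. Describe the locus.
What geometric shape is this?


|z - z0| = r is a circle with center z0 and radius r.
Center = (-4, 4), radius = 9

Circle with center (-4, 4) and radius 9


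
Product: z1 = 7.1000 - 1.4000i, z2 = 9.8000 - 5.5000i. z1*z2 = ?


Real = 7.1*9.8 - (-1.4)*(-5.5) = 69.58 - 7.7 = 61.88
Imag = 7.1*(-5.5) + 9.8*(-1.4) = -39.05 - (13.72) = -52.77

61.8800 - 52.7700i


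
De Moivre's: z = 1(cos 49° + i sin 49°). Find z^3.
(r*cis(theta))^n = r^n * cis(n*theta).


r^3 = 1^3 = 1
n*theta = 3*49° = 147° = 147° (mod 360)
a = 1*cos(147°) = -0.8387
b = 1*sin(147°) = 0.5446

1 cis(147°) = -0.8387 + 0.5446i


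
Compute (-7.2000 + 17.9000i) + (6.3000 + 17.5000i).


Real: -7.2 + 6.3 = -0.9
Imag: 17.9 + 17.5 = 35.4

-0.9000 + 35.4000i


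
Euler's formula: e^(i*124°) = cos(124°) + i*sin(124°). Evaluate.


cos(124°) = -0.5592
sin(124°) = 0.8290

e^(i*124°) = -0.5592 + 0.8290i


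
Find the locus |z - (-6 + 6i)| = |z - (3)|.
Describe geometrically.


Equal distances means the locus is the perpendicular bisector of z1 and z2.
Midpoint = ((-6+3)/2, (6+0)/2) = (-1.5000, 3.0000)

Perpendicular bisector through (-1.5000, 3.0000)


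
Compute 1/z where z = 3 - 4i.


|z|^2 = 9+16 = 25
1/z = (3 + 4i)/25

1/z = 0.1200 + 0.1600i


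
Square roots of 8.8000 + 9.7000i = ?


|z| = sqrt(77.44+94.09) = 13.0969
sqrt((|z|+a)/2) = sqrt((13.0969+8.8)/2) = sqrt(10.9485) = 3.3088
sqrt((|z|-a)/2) = sqrt((13.0969-8.8)/2) = sqrt(2.1485) = 1.4658

±(3.3088 + 1.4658i) i.e. 3.3088 + 1.4658i and -3.3088 - 1.4658i


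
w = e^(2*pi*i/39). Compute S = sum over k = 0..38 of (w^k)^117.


The roots are w_k = w^k with w = e^(2*pi*i/39), and (w^k)^117 = (w^117)^k.
So S = 1 + u + u^2 + ... + u^(38) with u = w^117.
117 = 3*39 + 0, so 117 is a multiple of 39 and u = (w^39)^3 = 1.
Every one of the 39 terms equals 1: S = 39

S = 39


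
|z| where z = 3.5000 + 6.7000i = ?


|z| = sqrt(3.5^2 + 6.7^2) = sqrt(12.25 + 44.89) = sqrt(57.14) = 7.5591

|z| = 7.5591


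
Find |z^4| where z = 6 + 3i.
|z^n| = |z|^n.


|z| = sqrt(36+9) = sqrt(45) = 6.7082
|z^4| = |z|^4 = (sqrt(45))^4 = 45^2 = 2025

|z^4| = 2025


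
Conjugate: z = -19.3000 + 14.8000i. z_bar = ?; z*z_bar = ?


z_bar = -19.3000 - 14.8000i
z*z_bar = (-19.3)^2 + 14.8^2 = 372.49 + 219.04 = 591.53

z_bar = -19.3000 - 14.8000i, z*z_bar = 591.53


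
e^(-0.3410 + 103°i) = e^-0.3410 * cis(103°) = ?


e^-0.3410 = 0.71106
cos(103°) = -0.225
sin(103°) = 0.97437
Real = 0.71106*(-0.225) = -0.1600
Imag = 0.71106*0.97437 = 0.6928

-0.1600 + 0.6928i


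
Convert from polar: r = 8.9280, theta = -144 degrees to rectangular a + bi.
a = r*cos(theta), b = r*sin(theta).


a = 8.9280*cos(-144°) = 8.9280*(-0.80902) = -7.2229
b = 8.9280*sin(-144°) = 8.9280*(-0.587785) = -5.2477

-7.2229 - 5.2477i


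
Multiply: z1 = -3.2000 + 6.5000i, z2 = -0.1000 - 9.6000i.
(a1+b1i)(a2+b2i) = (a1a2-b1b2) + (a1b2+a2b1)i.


Real = -3.2*(-0.1) - 6.5*(-9.6) = 0.32 - (-62.4) = 62.72
Imag = -3.2*(-9.6) - (0.1)*6.5 = 30.72 - (0.65) = 30.07

62.7200 + 30.0700i


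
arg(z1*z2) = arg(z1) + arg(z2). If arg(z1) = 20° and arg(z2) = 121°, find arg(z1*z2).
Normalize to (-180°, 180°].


arg(z1*z2) = 20° + 121° = 141°
Normalized to (-180°, 180°]: 141°

141°


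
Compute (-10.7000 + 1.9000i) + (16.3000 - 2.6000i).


Real: -10.7 + 16.3 = 5.6
Imag: 1.9 - 2.6 = -0.7

5.6000 - 0.7000i


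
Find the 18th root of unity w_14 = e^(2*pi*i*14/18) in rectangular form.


Angle = 360*14/18 = 280°
a = cos(280°) = 0.1736
b = sin(280°) = -0.9848

0.1736 - 0.9848i


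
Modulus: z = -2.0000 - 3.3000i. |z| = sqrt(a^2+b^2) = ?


|z| = sqrt((-2)^2 + (-3.3)^2) = sqrt(4 + 10.89) = sqrt(14.89) = 3.8588

|z| = 3.8588


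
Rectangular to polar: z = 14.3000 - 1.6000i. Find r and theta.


r = sqrt(204.49+2.56) = sqrt(207.05) = 14.3892
theta = atan2(-1.6, 14.3) = -6.3842 degrees

r = 14.3892, theta = -6.3842 degrees


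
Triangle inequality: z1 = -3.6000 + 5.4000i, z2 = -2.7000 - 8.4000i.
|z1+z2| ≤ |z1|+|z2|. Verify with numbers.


|z1| = sqrt((-3.6)^2 + 5.4^2) = sqrt(42.12) = 6.4900
|z2| = sqrt((-2.7)^2 + (-8.4)^2) = sqrt(77.85) = 8.8233
z1+z2 = -6.3000 - 3.0000i
|z1+z2| = sqrt(48.69) = 6.9778
|z1|+|z2| = 6.4900 + 8.8233 = 15.3133

|z1+z2| = 6.9778 ≤ |z1|+|z2| = 15.3133 (verified)


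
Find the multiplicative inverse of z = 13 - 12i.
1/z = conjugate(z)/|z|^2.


|z|^2 = 169+144 = 313
1/z = (13 + 12i)/313

1/z = 0.0415 + 0.0383i


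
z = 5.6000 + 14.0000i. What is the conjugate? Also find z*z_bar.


z_bar = 5.6000 - 14.0000i
z*z_bar = 5.6^2 + 14^2 = 31.36 + 196 = 227.36

z_bar = 5.6000 - 14.0000i, z*z_bar = 227.36


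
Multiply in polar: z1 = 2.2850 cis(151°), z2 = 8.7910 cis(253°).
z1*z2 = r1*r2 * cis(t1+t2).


r = 2.2850 * 8.7910 = 20.0874
theta = 151° + 253° = 404° = 44° (mod 360)

20.0874 cis(44°)


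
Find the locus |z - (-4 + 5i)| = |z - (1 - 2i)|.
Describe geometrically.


Equal distances means the locus is the perpendicular bisector of z1 and z2.
Midpoint = ((-4+1)/2, (5+(-2))/2) = (-1.5000, 1.5000)

Perpendicular bisector through (-1.5000, 1.5000)


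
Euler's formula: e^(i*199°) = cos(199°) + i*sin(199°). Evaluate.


cos(199°) = -0.9455
sin(199°) = -0.3256

e^(i*199°) = -0.9455 - 0.3256i


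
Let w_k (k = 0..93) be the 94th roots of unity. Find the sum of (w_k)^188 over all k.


The roots are w_k = w^k with w = e^(2*pi*i/94), and (w^k)^188 = (w^188)^k.
So S = 1 + u + u^2 + ... + u^(93) with u = w^188.
188 = 2*94 + 0, so 188 is a multiple of 94 and u = (w^94)^2 = 1.
Every one of the 94 terms equals 1: S = 94

S = 94


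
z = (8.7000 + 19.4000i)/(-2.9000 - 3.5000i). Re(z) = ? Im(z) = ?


Multiply by conjugate: (8.7000 + 19.4000i)(-2.9000 + 3.5000i) / ((-2.9)^2 + (-3.5)^2)
Numerator real = 8.7*(-2.9) + 19.4*(-3.5) = -93.13
Numerator imag = 19.4*(-2.9) - 8.7*(-3.5) = -25.81
Denominator = 20.66
Re(z) = -93.13/20.66 = -4.5077
Im(z) = -25.81/20.66 = -1.2493

Re(z) = -4.5077, Im(z) = -1.2493


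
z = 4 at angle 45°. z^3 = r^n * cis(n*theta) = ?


r^3 = 4^3 = 64
n*theta = 3*45° = 135° = 135° (mod 360)
a = 64*cos(135°) = -45.2548
b = 64*sin(135°) = 45.2548

64 cis(135°) = -45.2548 + 45.2548i


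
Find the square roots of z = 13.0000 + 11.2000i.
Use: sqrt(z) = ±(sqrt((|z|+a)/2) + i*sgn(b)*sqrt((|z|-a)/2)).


|z| = sqrt(169+125.44) = 17.1593
sqrt((|z|+a)/2) = sqrt((17.1593+13)/2) = sqrt(15.0796) = 3.8832
sqrt((|z|-a)/2) = sqrt((17.1593-13)/2) = sqrt(2.0796) = 1.4421

±(3.8832 + 1.4421i) i.e. 3.8832 + 1.4421i and -3.8832 - 1.4421i


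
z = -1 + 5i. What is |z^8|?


|z| = sqrt(1+25) = sqrt(26) = 5.0990
|z^8| = |z|^8 = (sqrt(26))^8 = 26^4 = 456976

|z^8| = 456976


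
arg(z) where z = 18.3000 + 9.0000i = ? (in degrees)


Re = 18.3, Im = 9
arg = atan2(9, 18.3) = 26.1881 degrees

arg(z) = 26.1881 degrees


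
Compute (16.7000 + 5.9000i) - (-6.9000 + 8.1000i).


Real: 16.7 + 6.9 = 23.6
Imag: 5.9 - 8.1 = -2.2

23.6000 - 2.2000i


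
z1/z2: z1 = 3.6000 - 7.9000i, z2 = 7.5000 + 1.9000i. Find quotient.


Conjugate of z2 = 7.5000 - 1.9000i
Numerator: (3.6000 - 7.9000i)(7.5000 - 1.9000i) = 11.9900 - 66.0900i
Denominator: 7.5^2 + 1.9^2 = 59.86
Result = (11.9900 - 66.0900i)/59.86

0.2003 - 1.1041i


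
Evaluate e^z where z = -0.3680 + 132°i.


e^-0.3680 = 0.6921
cos(132°) = -0.6691
sin(132°) = 0.7431
Real = 0.6921*(-0.6691) = -0.4631
Imag = 0.6921*0.7431 = 0.5143

-0.4631 + 0.5143i


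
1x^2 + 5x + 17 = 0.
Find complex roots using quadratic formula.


disc = 5^2 - 4*1*17 = 25 - 68 = -43
sqrt(|disc|) = sqrt(43) = 6.5574
Real part = -5/(2*1) = -2.5000
Imag part = 6.5574/(2*1) = 3.2787

-2.5000 ± 3.2787i


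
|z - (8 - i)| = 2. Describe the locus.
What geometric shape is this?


|z - z0| = r is a circle with center z0 and radius r.
Center = (8, -1), radius = 2

Circle with center (8, -1) and radius 2


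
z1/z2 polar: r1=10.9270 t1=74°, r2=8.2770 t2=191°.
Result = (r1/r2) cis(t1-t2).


r = 10.9270 / 8.2770 = 1.3202
theta = 74° - 191° = -117° = 243° (mod 360)

1.3202 cis(243°)


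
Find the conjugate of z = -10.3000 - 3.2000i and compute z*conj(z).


z_bar = -10.3000 + 3.2000i
z*z_bar = (-10.3)^2 + (-3.2)^2 = 106.09 + 10.24 = 116.33

z_bar = -10.3000 + 3.2000i, z*z_bar = 116.33


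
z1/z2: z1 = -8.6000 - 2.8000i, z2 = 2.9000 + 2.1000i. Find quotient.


Conjugate of z2 = 2.9000 - 2.1000i
Numerator: (-8.6000 - 2.8000i)(2.9000 - 2.1000i) = -30.8200 + 9.9400i
Denominator: 2.9^2 + 2.1^2 = 12.82
Result = (-30.8200 + 9.9400i)/12.82

-2.4041 + 0.7754i


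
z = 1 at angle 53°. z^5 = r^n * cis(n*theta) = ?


r^5 = 1^5 = 1
n*theta = 5*53° = 265° = 265° (mod 360)
a = 1*cos(265°) = -0.0872
b = 1*sin(265°) = -0.9962

1 cis(265°) = -0.0872 - 0.9962i


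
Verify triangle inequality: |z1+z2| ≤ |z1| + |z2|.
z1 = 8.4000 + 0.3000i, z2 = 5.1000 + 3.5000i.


|z1| = sqrt(8.4^2 + 0.3^2) = sqrt(70.65) = 8.4054
|z2| = sqrt(5.1^2 + 3.5^2) = sqrt(38.26) = 6.1855
z1+z2 = 13.5000 + 3.8000i
|z1+z2| = sqrt(196.69) = 14.0246
|z1|+|z2| = 8.4054 + 6.1855 = 14.5909

|z1+z2| = 14.0246 ≤ |z1|+|z2| = 14.5909 (verified)


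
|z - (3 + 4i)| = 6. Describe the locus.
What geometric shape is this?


|z - z0| = r is a circle with center z0 and radius r.
Center = (3, 4), radius = 6

Circle with center (3, 4) and radius 6


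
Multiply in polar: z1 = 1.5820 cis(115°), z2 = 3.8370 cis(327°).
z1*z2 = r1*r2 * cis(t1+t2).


r = 1.5820 * 3.8370 = 6.0701
theta = 115° + 327° = 442° = 82° (mod 360)

6.0701 cis(82°)


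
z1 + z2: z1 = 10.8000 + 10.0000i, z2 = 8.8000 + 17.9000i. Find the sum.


Real: 10.8 + 8.8 = 19.6
Imag: 10 + 17.9 = 27.9

19.6000 + 27.9000i


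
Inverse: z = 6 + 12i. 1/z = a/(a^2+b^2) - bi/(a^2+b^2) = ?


|z|^2 = 36+144 = 180
1/z = (6 - 12i)/180

1/z = 0.0333 - 0.0667i


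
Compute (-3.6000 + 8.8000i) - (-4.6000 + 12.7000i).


Real: -3.6 + 4.6 = 1
Imag: 8.8 - 12.7 = -3.9

1.0000 - 3.9000i


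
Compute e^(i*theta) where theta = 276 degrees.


cos(276°) = 0.1045
sin(276°) = -0.9945

e^(i*276°) = 0.1045 - 0.9945i


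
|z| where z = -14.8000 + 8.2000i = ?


|z| = sqrt((-14.8)^2 + 8.2^2) = sqrt(219.04 + 67.24) = sqrt(286.28) = 16.9198

|z| = 16.9198


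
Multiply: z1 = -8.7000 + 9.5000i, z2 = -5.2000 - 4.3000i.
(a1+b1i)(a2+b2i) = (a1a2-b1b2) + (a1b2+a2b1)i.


Real = -8.7*(-5.2) - 9.5*(-4.3) = 45.24 - (-40.85) = 86.09
Imag = -8.7*(-4.3) - (5.2)*9.5 = 37.41 - (49.4) = -11.99

86.0900 - 11.9900i


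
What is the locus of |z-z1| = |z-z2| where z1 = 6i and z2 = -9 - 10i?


Equal distances means the locus is the perpendicular bisector of z1 and z2.
Midpoint = ((0+(-9))/2, (6+(-10))/2) = (-4.5000, -2.0000)

Perpendicular bisector through (-4.5000, -2.0000)


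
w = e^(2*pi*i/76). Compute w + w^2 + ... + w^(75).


With w = e^(2*pi*i/76), all 76 of the 76th roots of unity w^0 = 1, w, ..., w^(75) sum to 0: 1 + w + ... + w^(75) = (1 - w^76)/(1 - w) = 0 since w^76 = 1, w ≠ 1.
Removing the root 1: w + w^2 + ... + w^(75) = 0 - 1 = -1

Sum = -1


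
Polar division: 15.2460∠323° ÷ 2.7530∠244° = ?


r = 15.2460 / 2.7530 = 5.5380
theta = 323° - 244° = 79° = 79° (mod 360)

5.5380 cis(79°)


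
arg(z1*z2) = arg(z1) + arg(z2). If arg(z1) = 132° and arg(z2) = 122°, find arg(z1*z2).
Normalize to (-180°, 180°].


arg(z1*z2) = 132° + 122° = 254°
Normalized to (-180°, 180°]: -106°

-106°


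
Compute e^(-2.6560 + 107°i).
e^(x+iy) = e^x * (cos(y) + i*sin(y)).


e^-2.6560 = 0.07023
cos(107°) = -0.2924
sin(107°) = 0.9563
Real = 0.07023*(-0.2924) = -0.0205
Imag = 0.07023*0.9563 = 0.0672

-0.0205 + 0.0672i


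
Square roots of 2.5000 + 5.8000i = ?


|z| = sqrt(6.25+33.64) = 6.3159
sqrt((|z|+a)/2) = sqrt((6.3159+2.5)/2) = sqrt(4.4079) = 2.0995
sqrt((|z|-a)/2) = sqrt((6.3159-2.5)/2) = sqrt(1.9079) = 1.3813

±(2.0995 + 1.3813i) i.e. 2.0995 + 1.3813i and -2.0995 - 1.3813i


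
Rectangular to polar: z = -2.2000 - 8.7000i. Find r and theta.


r = sqrt(4.84+75.69) = sqrt(80.53) = 8.9739
theta = atan2(-8.7, -2.2) = -104.1911 degrees

r = 8.9739, theta = -104.1911 degrees


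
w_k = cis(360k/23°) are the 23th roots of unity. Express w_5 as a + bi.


Angle = 360*5/23 = 78.2609°
a = cos(78.2609°) = 0.2035
b = sin(78.2609°) = 0.9791

0.2035 + 0.9791i


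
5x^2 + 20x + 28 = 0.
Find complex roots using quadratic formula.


disc = 20^2 - 4*5*28 = 400 - 560 = -160
sqrt(|disc|) = sqrt(160) = 12.6491
Real part = -20/(2*5) = -2.0000
Imag part = 12.6491/(2*5) = 1.2649

-2.0000 ± 1.2649i


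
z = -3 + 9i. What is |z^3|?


|z| = sqrt(9+81) = sqrt(90) = 9.4868
|z^3| = |z|^3 = (sqrt(90))^3 = 90*sqrt(90)

|z^3| = 90*sqrt(90) ≈ 853.8150


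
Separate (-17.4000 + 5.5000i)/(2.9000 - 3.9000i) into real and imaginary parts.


Multiply by conjugate: (-17.4000 + 5.5000i)(2.9000 + 3.9000i) / (2.9^2 + (-3.9)^2)
Numerator real = -17.4*2.9 + 5.5*(-3.9) = -71.91
Numerator imag = 5.5*2.9 - (-17.4)*(-3.9) = -51.91
Denominator = 23.62
Re(z) = -71.91/23.62 = -3.0445
Im(z) = -51.91/23.62 = -2.1977

Re(z) = -3.0445, Im(z) = -2.1977


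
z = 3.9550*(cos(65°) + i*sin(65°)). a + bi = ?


a = 3.9550*cos(65°) = 3.9550*0.42262 = 1.6715
b = 3.9550*sin(65°) = 3.9550*0.9063 = 3.5844

1.6715 + 3.5844i


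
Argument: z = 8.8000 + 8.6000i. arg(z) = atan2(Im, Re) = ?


Re = 8.8, Im = 8.6
arg = atan2(8.6, 8.8) = 44.3415 degrees

arg(z) = 44.3415 degrees


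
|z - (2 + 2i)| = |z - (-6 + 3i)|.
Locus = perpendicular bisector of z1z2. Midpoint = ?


Equal distances means the locus is the perpendicular bisector of z1 and z2.
Midpoint = ((2+(-6))/2, (2+3)/2) = (-2.0000, 2.5000)

Perpendicular bisector through (-2.0000, 2.5000)


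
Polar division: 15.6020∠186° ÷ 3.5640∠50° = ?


r = 15.6020 / 3.5640 = 4.3777
theta = 186° - 50° = 136° = 136° (mod 360)

4.3777 cis(136°)


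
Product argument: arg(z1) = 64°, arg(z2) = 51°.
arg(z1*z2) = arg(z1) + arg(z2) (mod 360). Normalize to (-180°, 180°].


arg(z1*z2) = 64° + 51° = 115°
Normalized to (-180°, 180°]: 115°

115°


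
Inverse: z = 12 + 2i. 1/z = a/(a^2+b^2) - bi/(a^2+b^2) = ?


|z|^2 = 144+4 = 148
1/z = (12 - 2i)/148

1/z = 0.0811 - 0.0135i


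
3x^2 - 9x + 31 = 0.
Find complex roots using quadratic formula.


disc = (-9)^2 - 4*3*31 = 81 - 372 = -291
sqrt(|disc|) = sqrt(291) = 17.0587
Real part = 9/(2*3) = 1.5000
Imag part = 17.0587/(2*3) = 2.8431

1.5000 ± 2.8431i


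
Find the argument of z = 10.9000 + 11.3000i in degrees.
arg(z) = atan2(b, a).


Re = 10.9, Im = 11.3
arg = atan2(11.3, 10.9) = 46.0322 degrees

arg(z) = 46.0322 degrees


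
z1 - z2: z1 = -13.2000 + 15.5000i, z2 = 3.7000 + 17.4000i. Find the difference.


Real: -13.2 - 3.7 = -16.9
Imag: 15.5 - 17.4 = -1.9

-16.9000 - 1.9000i


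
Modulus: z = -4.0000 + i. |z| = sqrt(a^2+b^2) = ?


|z| = sqrt((-4)^2 + 1^2) = sqrt(16 + 1) = sqrt(17) = 4.1231

|z| = 4.1231


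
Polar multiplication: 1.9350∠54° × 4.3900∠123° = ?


r = 1.9350 * 4.3900 = 8.4947
theta = 54° + 123° = 177° = 177° (mod 360)

8.4947 cis(177°)


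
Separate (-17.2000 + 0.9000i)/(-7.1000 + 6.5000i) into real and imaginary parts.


Multiply by conjugate: (-17.2000 + 0.9000i)(-7.1000 - 6.5000i) / ((-7.1)^2 + 6.5^2)
Numerator real = -17.2*(-7.1) + 0.9*6.5 = 127.97
Numerator imag = 0.9*(-7.1) - (-17.2)*6.5 = 105.41
Denominator = 92.66
Re(z) = 127.97/92.66 = 1.3811
Im(z) = 105.41/92.66 = 1.1376

Re(z) = 1.3811, Im(z) = 1.1376


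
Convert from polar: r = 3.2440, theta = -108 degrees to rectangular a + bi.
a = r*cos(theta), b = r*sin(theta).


a = 3.2440*cos(-108°) = 3.2440*(-0.30902) = -1.0025
b = 3.2440*sin(-108°) = 3.2440*(-0.95106) = -3.0852

-1.0025 - 3.0852i


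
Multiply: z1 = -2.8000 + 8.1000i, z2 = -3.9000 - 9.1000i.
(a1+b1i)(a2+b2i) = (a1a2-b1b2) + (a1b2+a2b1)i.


Real = -2.8*(-3.9) - 8.1*(-9.1) = 10.92 - (-73.71) = 84.63
Imag = -2.8*(-9.1) - (3.9)*8.1 = 25.48 - (31.59) = -6.11

84.6300 - 6.1100i


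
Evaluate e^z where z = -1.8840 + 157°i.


e^-1.8840 = 0.1520
cos(157°) = -0.9205
sin(157°) = 0.3907
Real = 0.1520*(-0.9205) = -0.1399
Imag = 0.1520*0.3907 = 0.0594

-0.1399 + 0.0594i


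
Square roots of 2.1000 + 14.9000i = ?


|z| = sqrt(4.41+222.01) = 15.0473
sqrt((|z|+a)/2) = sqrt((15.0473+2.1)/2) = sqrt(8.5736) = 2.9281
sqrt((|z|-a)/2) = sqrt((15.0473-2.1)/2) = sqrt(6.4736) = 2.5443

±(2.9281 + 2.5443i) i.e. 2.9281 + 2.5443i and -2.9281 - 2.5443i


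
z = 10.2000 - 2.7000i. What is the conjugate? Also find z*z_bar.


z_bar = 10.2000 + 2.7000i
z*z_bar = 10.2^2 + (-2.7)^2 = 104.04 + 7.29 = 111.33

z_bar = 10.2000 + 2.7000i, z*z_bar = 111.33


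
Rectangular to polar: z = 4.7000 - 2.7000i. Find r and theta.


r = sqrt(22.09+7.29) = sqrt(29.38) = 5.4203
theta = atan2(-2.7, 4.7) = -29.8760 degrees

r = 5.4203, theta = -29.8760 degrees


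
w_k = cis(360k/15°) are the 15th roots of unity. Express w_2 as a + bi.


Angle = 360*2/15 = 48°
a = cos(48°) = 0.6691
b = sin(48°) = 0.7431

0.6691 + 0.7431i


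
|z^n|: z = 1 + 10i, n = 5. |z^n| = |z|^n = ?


|z| = sqrt(1+100) = sqrt(101) = 10.0499
|z^5| = |z|^5 = (sqrt(101))^5 = 101^2 * sqrt(101) = 10201*sqrt(101)

|z^5| = 10201*sqrt(101) ≈ 102518.7812


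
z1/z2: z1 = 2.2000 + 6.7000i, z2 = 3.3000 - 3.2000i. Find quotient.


Conjugate of z2 = 3.3000 + 3.2000i
Numerator: (2.2000 + 6.7000i)(3.3000 + 3.2000i) = -14.1800 + 29.1500i
Denominator: 3.3^2 + (-3.2)^2 = 21.13
Result = (-14.1800 + 29.1500i)/21.13

-0.6711 + 1.3796i


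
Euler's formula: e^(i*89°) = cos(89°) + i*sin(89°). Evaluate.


cos(89°) = 0.0175
sin(89°) = 0.9998

e^(i*89°) = 0.0175 + 0.9998i


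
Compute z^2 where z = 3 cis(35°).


r^2 = 3^2 = 9
n*theta = 2*35° = 70° = 70° (mod 360)
a = 9*cos(70°) = 3.0782
b = 9*sin(70°) = 8.4572

9 cis(70°) = 3.0782 + 8.4572i


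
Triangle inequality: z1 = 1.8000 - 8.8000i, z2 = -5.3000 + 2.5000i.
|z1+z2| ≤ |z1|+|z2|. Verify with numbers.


|z1| = sqrt(1.8^2 + (-8.8)^2) = sqrt(80.68) = 8.9822
|z2| = sqrt((-5.3)^2 + 2.5^2) = sqrt(34.34) = 5.8600
z1+z2 = -3.5000 - 6.3000i
|z1+z2| = sqrt(51.94) = 7.2069
|z1|+|z2| = 8.9822 + 5.8600 = 14.8422

|z1+z2| = 7.2069 ≤ |z1|+|z2| = 14.8422 (verified)


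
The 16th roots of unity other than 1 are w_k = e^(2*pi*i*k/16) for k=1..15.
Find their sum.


With w = e^(2*pi*i/16), all 16 of the 16th roots of unity w^0 = 1, w, ..., w^(15) sum to 0: 1 + w + ... + w^(15) = (1 - w^16)/(1 - w) = 0 since w^16 = 1, w ≠ 1.
Removing the root 1: w + w^2 + ... + w^(15) = 0 - 1 = -1

Sum = -1


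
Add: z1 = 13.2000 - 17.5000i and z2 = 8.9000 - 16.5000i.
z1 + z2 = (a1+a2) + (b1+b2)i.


Real: 13.2 + 8.9 = 22.1
Imag: -17.5 - 16.5 = -34

22.1000 - 34.0000i


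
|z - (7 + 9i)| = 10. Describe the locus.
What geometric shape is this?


|z - z0| = r is a circle with center z0 and radius r.
Center = (7, 9), radius = 10

Circle with center (7, 9) and radius 10


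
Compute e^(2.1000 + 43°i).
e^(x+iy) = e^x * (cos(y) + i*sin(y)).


e^2.1000 = 8.1662
cos(43°) = 0.73135
sin(43°) = 0.682
Real = 8.1662*0.73135 = 5.9724
Imag = 8.1662*0.682 = 5.5693

5.9724 + 5.5693i


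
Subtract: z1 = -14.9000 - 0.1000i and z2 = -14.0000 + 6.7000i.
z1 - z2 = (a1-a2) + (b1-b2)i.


Real: -14.9 + 14 = -0.9
Imag: -0.1 - 6.7 = -6.8

-0.9000 - 6.8000i


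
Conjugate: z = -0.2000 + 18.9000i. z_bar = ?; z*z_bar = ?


z_bar = -0.2000 - 18.9000i
z*z_bar = (-0.2)^2 + 18.9^2 = 0.04 + 357.21 = 357.25

z_bar = -0.2000 - 18.9000i, z*z_bar = 357.25


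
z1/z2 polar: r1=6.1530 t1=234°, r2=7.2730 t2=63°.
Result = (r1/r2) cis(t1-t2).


r = 6.1530 / 7.2730 = 0.8460
theta = 234° - 63° = 171° = 171° (mod 360)

0.8460 cis(171°)


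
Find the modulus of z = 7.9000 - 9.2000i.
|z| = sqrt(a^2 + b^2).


|z| = sqrt(7.9^2 + (-9.2)^2) = sqrt(62.41 + 84.64) = sqrt(147.05) = 12.1264

|z| = 12.1264


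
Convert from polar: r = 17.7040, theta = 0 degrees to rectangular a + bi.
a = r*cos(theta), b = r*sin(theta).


a = 17.7040*cos(0°) = 17.7040*1 = 17.7040
b = 17.7040*sin(0°) = 17.7040*0 = 0

17.7040 + 0i


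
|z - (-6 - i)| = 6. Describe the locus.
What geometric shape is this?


|z - z0| = r is a circle with center z0 and radius r.
Center = (-6, -1), radius = 6

Circle with center (-6, -1) and radius 6


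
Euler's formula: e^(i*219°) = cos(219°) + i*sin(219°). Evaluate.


cos(219°) = -0.7771
sin(219°) = -0.6293

e^(i*219°) = -0.7771 - 0.6293i


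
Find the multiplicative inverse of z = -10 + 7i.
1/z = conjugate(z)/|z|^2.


|z|^2 = 100+49 = 149
1/z = (-10 - 7i)/149

1/z = -0.0671 - 0.0470i


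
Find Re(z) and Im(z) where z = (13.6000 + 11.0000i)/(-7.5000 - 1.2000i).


Multiply by conjugate: (13.6000 + 11.0000i)(-7.5000 + 1.2000i) / ((-7.5)^2 + (-1.2)^2)
Numerator real = 13.6*(-7.5) + 11*(-1.2) = -115.2
Numerator imag = 11*(-7.5) - 13.6*(-1.2) = -66.18
Denominator = 57.69
Re(z) = -115.2/57.69 = -1.9969
Im(z) = -66.18/57.69 = -1.1472

Re(z) = -1.9969, Im(z) = -1.1472


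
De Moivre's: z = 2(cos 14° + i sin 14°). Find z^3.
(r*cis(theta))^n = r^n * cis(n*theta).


r^3 = 2^3 = 8
n*theta = 3*14° = 42° = 42° (mod 360)
a = 8*cos(42°) = 5.9452
b = 8*sin(42°) = 5.3530

8 cis(42°) = 5.9452 + 5.3530i


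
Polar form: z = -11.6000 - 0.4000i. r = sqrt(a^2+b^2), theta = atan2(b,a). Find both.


r = sqrt(134.56+0.16) = sqrt(134.72) = 11.6069
theta = atan2(-0.4, -11.6) = -178.0251 degrees

r = 11.6069, theta = -178.0251 degrees


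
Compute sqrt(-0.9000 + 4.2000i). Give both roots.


|z| = sqrt(0.81+17.64) = 4.2953
sqrt((|z|+a)/2) = sqrt((4.2953+(-0.9))/2) = sqrt(1.6977) = 1.3029
sqrt((|z|-a)/2) = sqrt((4.2953-(-0.9))/2) = sqrt(2.5977) = 1.6117

±(1.3029 + 1.6117i) i.e. 1.3029 + 1.6117i and -1.3029 - 1.6117i


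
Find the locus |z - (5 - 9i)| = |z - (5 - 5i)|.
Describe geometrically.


Equal distances means the locus is the perpendicular bisector of z1 and z2.
Midpoint = ((5+5)/2, (-9+(-5))/2) = (5.0000, -7.0000)

Perpendicular bisector through (5.0000, -7.0000)


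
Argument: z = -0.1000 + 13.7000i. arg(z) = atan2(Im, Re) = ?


Re = -0.1, Im = 13.7
arg = atan2(13.7, -0.1) = 90.4182 degrees

arg(z) = 90.4182 degrees


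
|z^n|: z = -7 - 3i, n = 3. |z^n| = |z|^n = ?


|z| = sqrt(49+9) = sqrt(58) = 7.6158
|z^3| = |z|^3 = (sqrt(58))^3 = 58*sqrt(58)

|z^3| = 58*sqrt(58) ≈ 441.7148


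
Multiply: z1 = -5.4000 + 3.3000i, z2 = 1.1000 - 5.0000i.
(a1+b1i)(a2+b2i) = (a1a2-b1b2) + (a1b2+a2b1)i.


Real = -5.4*1.1 - 3.3*(-5) = -5.94 - (-16.5) = 10.56
Imag = -5.4*(-5) + 1.1*3.3 = 27 + 3.63 = 30.63

10.5600 + 30.6300i


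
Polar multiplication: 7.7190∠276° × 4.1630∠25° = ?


r = 7.7190 * 4.1630 = 32.1342
theta = 276° + 25° = 301° = 301° (mod 360)

32.1342 cis(301°)


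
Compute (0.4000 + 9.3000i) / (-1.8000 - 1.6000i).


Conjugate of z2 = -1.8000 + 1.6000i
Numerator: (0.4000 + 9.3000i)(-1.8000 + 1.6000i) = -15.6000 - 16.1000i
Denominator: (-1.8)^2 + (-1.6)^2 = 5.8
Result = (-15.6000 - 16.1000i)/5.8

-2.6897 - 2.7759i


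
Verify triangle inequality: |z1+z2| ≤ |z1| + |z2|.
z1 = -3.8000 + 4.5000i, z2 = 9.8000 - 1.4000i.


|z1| = sqrt((-3.8)^2 + 4.5^2) = sqrt(34.69) = 5.8898
|z2| = sqrt(9.8^2 + (-1.4)^2) = sqrt(98) = 9.8995
z1+z2 = 6.0000 + 3.1000i
|z1+z2| = sqrt(45.61) = 6.7535
|z1|+|z2| = 5.8898 + 9.8995 = 15.7893

|z1+z2| = 6.7535 ≤ |z1|+|z2| = 15.7893 (verified)


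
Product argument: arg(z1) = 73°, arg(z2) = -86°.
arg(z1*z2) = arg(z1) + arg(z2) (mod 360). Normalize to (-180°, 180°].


arg(z1*z2) = 73° - 86° = -13°
Normalized to (-180°, 180°]: -13°

-13°


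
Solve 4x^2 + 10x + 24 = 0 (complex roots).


disc = 10^2 - 4*4*24 = 100 - 384 = -284
sqrt(|disc|) = sqrt(284) = 16.8523
Real part = -10/(2*4) = -1.2500
Imag part = 16.8523/(2*4) = 2.1065

-1.2500 ± 2.1065i


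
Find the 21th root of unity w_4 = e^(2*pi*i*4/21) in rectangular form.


Angle = 360*4/21 = 68.5714°
a = cos(68.5714°) = 0.3653
b = sin(68.5714°) = 0.9309

0.3653 + 0.9309i


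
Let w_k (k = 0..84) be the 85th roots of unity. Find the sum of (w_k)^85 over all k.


The roots are w_k = w^k with w = e^(2*pi*i/85), and (w^k)^85 = (w^85)^k.
So S = 1 + u + u^2 + ... + u^(84) with u = w^85.
85 = 1*85 + 0, so 85 is a multiple of 85 and u = (w^85)^1 = 1.
Every one of the 85 terms equals 1: S = 85

S = 85


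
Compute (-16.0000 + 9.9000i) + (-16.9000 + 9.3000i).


Real: -16 - 16.9 = -32.9
Imag: 9.9 + 9.3 = 19.2

-32.9000 + 19.2000i


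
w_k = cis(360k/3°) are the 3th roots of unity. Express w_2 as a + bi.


Angle = 360*2/3 = 240°
a = cos(240°) = -0.5000
b = sin(240°) = -0.8660

-0.5000 - 0.8660i


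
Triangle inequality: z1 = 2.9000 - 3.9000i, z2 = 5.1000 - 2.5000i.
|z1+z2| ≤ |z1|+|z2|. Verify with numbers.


|z1| = sqrt(2.9^2 + (-3.9)^2) = sqrt(23.62) = 4.8600
|z2| = sqrt(5.1^2 + (-2.5)^2) = sqrt(32.26) = 5.6798
z1+z2 = 8.0000 - 6.4000i
|z1+z2| = sqrt(104.96) = 10.2450
|z1|+|z2| = 4.8600 + 5.6798 = 10.5398

|z1+z2| = 10.2450 ≤ |z1|+|z2| = 10.5398 (verified)


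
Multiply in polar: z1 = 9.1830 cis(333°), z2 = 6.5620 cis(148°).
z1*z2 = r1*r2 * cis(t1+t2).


r = 9.1830 * 6.5620 = 60.2588
theta = 333° + 148° = 481° = 121° (mod 360)

60.2588 cis(121°)


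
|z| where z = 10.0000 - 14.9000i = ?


|z| = sqrt(10^2 + (-14.9)^2) = sqrt(100 + 222.01) = sqrt(322.01) = 17.9446

|z| = 17.9446


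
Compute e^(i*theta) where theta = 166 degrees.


cos(166°) = -0.9703
sin(166°) = 0.2419

e^(i*166°) = -0.9703 + 0.2419i


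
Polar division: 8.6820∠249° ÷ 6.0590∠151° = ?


r = 8.6820 / 6.0590 = 1.4329
theta = 249° - 151° = 98° = 98° (mod 360)

1.4329 cis(98°)


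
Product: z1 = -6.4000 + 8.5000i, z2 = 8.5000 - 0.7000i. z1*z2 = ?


Real = -6.4*8.5 - 8.5*(-0.7) = -54.4 - (-5.95) = -48.45
Imag = -6.4*(-0.7) + 8.5*8.5 = 4.48 + 72.25 = 76.73

-48.4500 + 76.7300i


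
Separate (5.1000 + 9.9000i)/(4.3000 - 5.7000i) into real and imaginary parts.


Multiply by conjugate: (5.1000 + 9.9000i)(4.3000 + 5.7000i) / (4.3^2 + (-5.7)^2)
Numerator real = 5.1*4.3 + 9.9*(-5.7) = -34.5
Numerator imag = 9.9*4.3 - 5.1*(-5.7) = 71.64
Denominator = 50.98
Re(z) = -34.5/50.98 = -0.6767
Im(z) = 71.64/50.98 = 1.4053

Re(z) = -0.6767, Im(z) = 1.4053


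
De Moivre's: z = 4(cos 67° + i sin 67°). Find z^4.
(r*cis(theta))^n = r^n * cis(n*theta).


r^4 = 4^4 = 256
n*theta = 4*67° = 268° = 268° (mod 360)
a = 256*cos(268°) = -8.9343
b = 256*sin(268°) = -255.8441

256 cis(268°) = -8.9343 - 255.8441i


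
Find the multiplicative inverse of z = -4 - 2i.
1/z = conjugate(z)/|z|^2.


|z|^2 = 16+4 = 20
1/z = (-4 + 2i)/20

1/z = -0.2000 + 0.1000i


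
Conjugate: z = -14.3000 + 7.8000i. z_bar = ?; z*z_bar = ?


z_bar = -14.3000 - 7.8000i
z*z_bar = (-14.3)^2 + 7.8^2 = 204.49 + 60.84 = 265.33

z_bar = -14.3000 - 7.8000i, z*z_bar = 265.33


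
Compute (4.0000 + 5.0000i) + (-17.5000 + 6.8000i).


Real: 4 - 17.5 = -13.5
Imag: 5 + 6.8 = 11.8

-13.5000 + 11.8000i


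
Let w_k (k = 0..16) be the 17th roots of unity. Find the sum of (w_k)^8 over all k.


The roots are w_k = w^k with w = e^(2*pi*i/17), and (w^k)^8 = (w^8)^k.
So S = 1 + u + u^2 + ... + u^(16) with u = w^8.
8 = 0*17 + 8, so 8 is not a multiple of 17: u = w^8 ≠ 1 (w is a primitive 17th root), while u^17 = (w^17)^8 = 1.
Geometric series: S = (1 - u^17)/(1 - u) = (1 - 1)/(1 - u) = 0

S = 0


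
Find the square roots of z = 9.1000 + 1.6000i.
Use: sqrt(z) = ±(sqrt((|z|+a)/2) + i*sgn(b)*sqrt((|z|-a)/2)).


|z| = sqrt(82.81+2.56) = 9.2396
sqrt((|z|+a)/2) = sqrt((9.2396+9.1)/2) = sqrt(9.1698) = 3.0282
sqrt((|z|-a)/2) = sqrt((9.2396-9.1)/2) = sqrt(0.0698) = 0.2642

±(3.0282 + 0.2642i) i.e. 3.0282 + 0.2642i and -3.0282 - 0.2642i


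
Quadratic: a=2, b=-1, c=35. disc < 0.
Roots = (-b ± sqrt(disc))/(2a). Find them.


disc = (-1)^2 - 4*2*35 = 1 - 280 = -279
sqrt(|disc|) = sqrt(279) = 16.7033
Real part = 1/(2*2) = 0.2500
Imag part = 16.7033/(2*2) = 4.1758

0.2500 ± 4.1758i


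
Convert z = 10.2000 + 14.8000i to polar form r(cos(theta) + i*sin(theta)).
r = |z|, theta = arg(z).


r = sqrt(104.04+219.04) = sqrt(323.08) = 17.9744
theta = atan2(14.8, 10.2) = 55.4258 degrees

r = 17.9744, theta = 55.4258 degrees


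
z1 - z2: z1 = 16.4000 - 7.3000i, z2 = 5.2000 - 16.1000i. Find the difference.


Real: 16.4 - 5.2 = 11.2
Imag: -7.3 + 16.1 = 8.8

11.2000 + 8.8000i


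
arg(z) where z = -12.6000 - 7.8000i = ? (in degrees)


Re = -12.6, Im = -7.8
arg = atan2(-7.8, -12.6) = -148.2405 degrees

arg(z) = -148.2405 degrees


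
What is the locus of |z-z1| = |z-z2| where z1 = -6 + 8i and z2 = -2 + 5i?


Equal distances means the locus is the perpendicular bisector of z1 and z2.
Midpoint = ((-6+(-2))/2, (8+5)/2) = (-4.0000, 6.5000)

Perpendicular bisector through (-4.0000, 6.5000)


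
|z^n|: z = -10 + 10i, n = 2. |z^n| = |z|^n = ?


|z| = sqrt(100+100) = sqrt(200) = 14.1421
|z^2| = |z|^2 = (sqrt(200))^2 = 200

|z^2| = 200


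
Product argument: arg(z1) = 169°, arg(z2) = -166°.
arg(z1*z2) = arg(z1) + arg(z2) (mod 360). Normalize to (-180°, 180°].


arg(z1*z2) = 169° - 166° = 3°
Normalized to (-180°, 180°]: 3°

3°


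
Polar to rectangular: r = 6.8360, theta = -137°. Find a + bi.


a = 6.8360*cos(-137°) = 6.8360*(-0.73135) = -4.9995
b = 6.8360*sin(-137°) = 6.8360*(-0.681998) = -4.6621

-4.9995 - 4.6621i


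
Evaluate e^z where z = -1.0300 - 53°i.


e^-1.0300 = 0.35701
cos(-53°) = 0.60182
sin(-53°) = -0.7986
Real = 0.35701*0.60182 = 0.2149
Imag = 0.35701*(-0.7986) = -0.2851

0.2149 - 0.2851i


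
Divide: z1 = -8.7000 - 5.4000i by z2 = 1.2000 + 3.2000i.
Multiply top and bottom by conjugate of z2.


Conjugate of z2 = 1.2000 - 3.2000i
Numerator: (-8.7000 - 5.4000i)(1.2000 - 3.2000i) = -27.7200 + 21.3600i
Denominator: 1.2^2 + 3.2^2 = 11.68
Result = (-27.7200 + 21.3600i)/11.68

-2.3733 + 1.8288i


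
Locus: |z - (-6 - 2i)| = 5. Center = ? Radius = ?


|z - z0| = r is a circle with center z0 and radius r.
Center = (-6, -2), radius = 5

Circle with center (-6, -2) and radius 5


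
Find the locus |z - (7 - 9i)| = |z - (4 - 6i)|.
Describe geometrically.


Equal distances means the locus is the perpendicular bisector of z1 and z2.
Midpoint = ((7+4)/2, (-9+(-6))/2) = (5.5000, -7.5000)

Perpendicular bisector through (5.5000, -7.5000)


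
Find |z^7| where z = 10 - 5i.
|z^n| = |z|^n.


|z| = sqrt(100+25) = sqrt(125) = 11.1803
|z^7| = |z|^7 = (sqrt(125))^7 = 125^3 * sqrt(125) = 1953125*sqrt(125)

|z^7| = 1953125*sqrt(125) ≈ 21836601.3428


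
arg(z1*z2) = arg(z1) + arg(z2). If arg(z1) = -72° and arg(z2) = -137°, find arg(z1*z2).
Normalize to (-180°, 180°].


arg(z1*z2) = -72° - 137° = -209°
Normalized to (-180°, 180°]: 151°

151°


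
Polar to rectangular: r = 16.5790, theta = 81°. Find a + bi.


a = 16.5790*cos(81°) = 16.5790*0.15643 = 2.5935
b = 16.5790*sin(81°) = 16.5790*0.98769 = 16.3749

2.5935 + 16.3749i


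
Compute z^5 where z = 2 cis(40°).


r^5 = 2^5 = 32
n*theta = 5*40° = 200° = 200° (mod 360)
a = 32*cos(200°) = -30.0702
b = 32*sin(200°) = -10.9446

32 cis(200°) = -30.0702 - 10.9446i


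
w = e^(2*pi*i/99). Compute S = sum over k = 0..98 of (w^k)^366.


The roots are w_k = w^k with w = e^(2*pi*i/99), and (w^k)^366 = (w^366)^k.
So S = 1 + u + u^2 + ... + u^(98) with u = w^366.
366 = 3*99 + 69, so 366 is not a multiple of 99: u = (w^99)^3 * w^69 = w^69 ≠ 1 (w is a primitive 99th root), while u^99 = (w^99)^366 = 1.
Geometric series: S = (1 - u^99)/(1 - u) = (1 - 1)/(1 - u) = 0

S = 0


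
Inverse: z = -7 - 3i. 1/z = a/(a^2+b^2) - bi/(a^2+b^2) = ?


|z|^2 = 49+9 = 58
1/z = (-7 + 3i)/58

1/z = -0.1207 + 0.0517i


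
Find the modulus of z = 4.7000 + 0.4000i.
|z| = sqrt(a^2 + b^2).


|z| = sqrt(4.7^2 + 0.4^2) = sqrt(22.09 + 0.16) = sqrt(22.25) = 4.7170

|z| = 4.7170


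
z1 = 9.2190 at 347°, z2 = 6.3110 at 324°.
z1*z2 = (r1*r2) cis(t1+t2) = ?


r = 9.2190 * 6.3110 = 58.1811
theta = 347° + 324° = 671° = 311° (mod 360)

58.1811 cis(311°)


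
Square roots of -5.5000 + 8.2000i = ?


|z| = sqrt(30.25+67.24) = 9.8737
sqrt((|z|+a)/2) = sqrt((9.8737+(-5.5))/2) = sqrt(2.1869) = 1.4788
sqrt((|z|-a)/2) = sqrt((9.8737-(-5.5))/2) = sqrt(7.6869) = 2.7725

±(1.4788 + 2.7725i) i.e. 1.4788 + 2.7725i and -1.4788 - 2.7725i


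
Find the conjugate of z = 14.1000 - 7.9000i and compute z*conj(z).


z_bar = 14.1000 + 7.9000i
z*z_bar = 14.1^2 + (-7.9)^2 = 198.81 + 62.41 = 261.22

z_bar = 14.1000 + 7.9000i, z*z_bar = 261.22


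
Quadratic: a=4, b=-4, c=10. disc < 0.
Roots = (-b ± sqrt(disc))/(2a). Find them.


disc = (-4)^2 - 4*4*10 = 16 - 160 = -144
sqrt(|disc|) = sqrt(144) = 12.0000
Real part = 4/(2*4) = 0.5000
Imag part = 12.0000/(2*4) = 1.5000

0.5000 ± 1.5000i


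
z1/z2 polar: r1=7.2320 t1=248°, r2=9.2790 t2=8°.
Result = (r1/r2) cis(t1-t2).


r = 7.2320 / 9.2790 = 0.7794
theta = 248° - 8° = 240° = 240° (mod 360)

0.7794 cis(240°)


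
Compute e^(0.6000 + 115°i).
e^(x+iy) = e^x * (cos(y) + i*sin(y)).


e^0.6000 = 1.8221
cos(115°) = -0.42262
sin(115°) = 0.9063
Real = 1.8221*(-0.42262) = -0.7701
Imag = 1.8221*0.9063 = 1.6514

-0.7701 + 1.6514i


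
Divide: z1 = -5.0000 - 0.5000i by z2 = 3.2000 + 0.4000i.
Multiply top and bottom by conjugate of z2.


Conjugate of z2 = 3.2000 - 0.4000i
Numerator: (-5.0000 - 0.5000i)(3.2000 - 0.4000i) = -16.2000 + 0.4000i
Denominator: 3.2^2 + 0.4^2 = 10.4
Result = (-16.2000 + 0.4000i)/10.4

-1.5577 + 0.0385i


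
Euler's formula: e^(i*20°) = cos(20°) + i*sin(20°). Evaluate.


cos(20°) = 0.9397
sin(20°) = 0.3420

e^(i*20°) = 0.9397 + 0.3420i


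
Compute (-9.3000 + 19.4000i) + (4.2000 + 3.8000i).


Real: -9.3 + 4.2 = -5.1
Imag: 19.4 + 3.8 = 23.2

-5.1000 + 23.2000i


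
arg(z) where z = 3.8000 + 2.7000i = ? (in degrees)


Re = 3.8, Im = 2.7
arg = atan2(2.7, 3.8) = 35.3948 degrees

arg(z) = 35.3948 degrees


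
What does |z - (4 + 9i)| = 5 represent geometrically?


|z - z0| = r is a circle with center z0 and radius r.
Center = (4, 9), radius = 5

Circle with center (4, 9) and radius 5


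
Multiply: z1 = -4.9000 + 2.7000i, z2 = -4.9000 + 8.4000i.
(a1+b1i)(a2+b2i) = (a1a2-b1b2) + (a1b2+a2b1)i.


Real = -4.9*(-4.9) - 2.7*8.4 = 24.01 - 22.68 = 1.33
Imag = -4.9*8.4 - (4.9)*2.7 = -41.16 - (13.23) = -54.39

1.3300 - 54.3900i


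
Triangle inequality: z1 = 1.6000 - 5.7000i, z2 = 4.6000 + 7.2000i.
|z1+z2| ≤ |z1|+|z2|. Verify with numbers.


|z1| = sqrt(1.6^2 + (-5.7)^2) = sqrt(35.05) = 5.9203
|z2| = sqrt(4.6^2 + 7.2^2) = sqrt(73) = 8.5440
z1+z2 = 6.2000 + 1.5000i
|z1+z2| = sqrt(40.69) = 6.3789
|z1|+|z2| = 5.9203 + 8.5440 = 14.4643

|z1+z2| = 6.3789 ≤ |z1|+|z2| = 14.4643 (verified)
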